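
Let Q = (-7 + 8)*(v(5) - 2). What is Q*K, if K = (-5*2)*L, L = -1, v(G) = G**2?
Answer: 230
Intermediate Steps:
K = 10 (K = -5*2*(-1) = -10*(-1) = 10)
Q = 23 (Q = (-7 + 8)*(5**2 - 2) = 1*(25 - 2) = 1*23 = 23)
Q*K = 23*10 = 230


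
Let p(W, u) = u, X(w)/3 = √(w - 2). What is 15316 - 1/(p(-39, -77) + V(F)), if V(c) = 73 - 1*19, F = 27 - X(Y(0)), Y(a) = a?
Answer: 352269/23 ≈ 15316.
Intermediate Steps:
X(w) = 3*√(-2 + w) (X(w) = 3*√(w - 2) = 3*√(-2 + w))
F = 27 - 3*I*√2 (F = 27 - 3*√(-2 + 0) = 27 - 3*√(-2) = 27 - 3*I*√2 ≈ 27.0 - 4.2426*I)
V(c) = 54 (V(c) = 73 - 19 = 54)
15316 - 1/(p(-39, -77) + V(F)) = 15316 - 1/(-77 + 54) = 15316 - 1/(-23) = 15316 - 1*(-1/23) = 15316 + 1/23 = 352269/23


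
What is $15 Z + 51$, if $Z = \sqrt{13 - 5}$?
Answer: $51 + 30 \sqrt{2} \approx 93.426$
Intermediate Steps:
$Z = 2 \sqrt{2}$ ($Z = \sqrt{8} = 2 \sqrt{2} \approx 2.8284$)
$15 Z + 51 = 15 \cdot 2 \sqrt{2} + 51 = 30 \sqrt{2} + 51 = 51 + 30 \sqrt{2}$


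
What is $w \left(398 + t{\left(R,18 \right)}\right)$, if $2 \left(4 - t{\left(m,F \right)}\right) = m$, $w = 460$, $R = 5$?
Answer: $183770$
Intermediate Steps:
$t{\left(m,F \right)} = 4 - \frac{m}{2}$
$w \left(398 + t{\left(R,18 \right)}\right) = 460 \left(398 + \left(4 - \frac{5}{2}\right)\right) = 460 \left(398 + \frac{3}{2}\right) = 460 \cdot \frac{799}{2} = 183770$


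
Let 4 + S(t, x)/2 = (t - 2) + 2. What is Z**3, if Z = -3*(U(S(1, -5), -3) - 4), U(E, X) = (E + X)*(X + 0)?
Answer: -328509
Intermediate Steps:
S(t, x) = -8 + 2*t (S(t, x) = -8 + 2*((t - 2) + 2) = -8 + 2*((-2 + t) + 2) = -8 + 2*t)
U(E, X) = X*(E + X) (U(E, X) = (E + X)*X = X*(E + X))
Z = -69 (Z = -3*(-3*((-8 + 2*1) - 3) - 4) = -3*(-3*((-8 + 2) - 3) - 4) = -3*(-3*(-6 - 3) - 4) = -3*(-3*(-9) - 4) = -3*(27 - 4) = -3*23 = -69)
Z**3 = (-69)**3 = -328509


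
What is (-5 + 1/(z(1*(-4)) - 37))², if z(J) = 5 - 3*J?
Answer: 10201/400 ≈ 25.503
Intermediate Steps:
(-5 + 1/(z(1*(-4)) - 37))² = (-5 + 1/((5 - 3*(-4)) - 37))² = (-5 + 1/((5 + 12) - 37))² = (-5 + 1/(17 - 37))² = (-5 + 1/(-20))² = (-5 - 1/20)² = (-101/20)² = 10201/400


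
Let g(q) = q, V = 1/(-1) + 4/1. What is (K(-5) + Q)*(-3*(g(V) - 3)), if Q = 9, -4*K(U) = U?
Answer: 0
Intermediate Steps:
K(U) = -U/4
V = 3 (V = 1*(-1) + 4*1 = -1 + 4 = 3)
(K(-5) + Q)*(-3*(g(V) - 3)) = (-1/4*(-5) + 9)*(-3*(3 - 3)) = (5/4 + 9)*(-3*0) = (41/4)*0 = 0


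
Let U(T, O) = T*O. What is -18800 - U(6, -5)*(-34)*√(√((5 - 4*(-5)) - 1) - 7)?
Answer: -18800 - 1020*I*√(7 - 2*√6) ≈ -18800.0 - 1478.5*I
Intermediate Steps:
U(T, O) = O*T
-18800 - U(6, -5)*(-34)*√(√((5 - 4*(-5)) - 1) - 7) = -18800 - -5*6*(-34)*√(√((5 - 4*(-5)) - 1) - 7) = -18800 - (-30*(-34))*√(√((5 + 20) - 1) - 7) = -18800 - 1020*√(√(25 - 1) - 7) = -18800 - 1020*√(√24 - 7) = -18800 - 1020*√(2*√6 - 7) = -18800 - 1020*√(-7 + 2*√6)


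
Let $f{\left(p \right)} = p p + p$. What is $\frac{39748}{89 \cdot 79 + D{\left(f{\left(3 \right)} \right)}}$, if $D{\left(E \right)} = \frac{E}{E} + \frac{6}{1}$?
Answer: $\frac{19874}{3519} \approx 5.6476$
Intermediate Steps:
$f{\left(p \right)} = p + p^{2}$ ($f{\left(p \right)} = p^{2} + p = p + p^{2}$)
$D{\left(E \right)} = 7$ ($D{\left(E \right)} = 1 + 6 \cdot 1 = 1 + 6 = 7$)
$\frac{39748}{89 \cdot 79 + D{\left(f{\left(3 \right)} \right)}} = \frac{39748}{89 \cdot 79 + 7} = \frac{39748}{7031 + 7} = \frac{39748}{7038} = 39748 \cdot \frac{1}{7038} = \frac{19874}{3519}$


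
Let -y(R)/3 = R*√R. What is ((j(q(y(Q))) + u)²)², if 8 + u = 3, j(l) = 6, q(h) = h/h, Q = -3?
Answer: 1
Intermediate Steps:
y(R) = -3*R^(3/2) (y(R) = -3*R*√R = -3*R^(3/2))
q(h) = 1
u = -5 (u = -8 + 3 = -5)
((j(q(y(Q))) + u)²)² = ((6 - 5)²)² = (1²)² = 1² = 1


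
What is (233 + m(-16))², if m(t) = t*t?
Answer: 239121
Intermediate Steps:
m(t) = t²
(233 + m(-16))² = (233 + (-16)²)² = (233 + 256)² = 489² = 239121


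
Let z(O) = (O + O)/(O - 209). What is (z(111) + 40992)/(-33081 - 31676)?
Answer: -2008497/3173093 ≈ -0.63298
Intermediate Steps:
z(O) = 2*O/(-209 + O) (z(O) = (2*O)/(-209 + O) = 2*O/(-209 + O))
(z(111) + 40992)/(-33081 - 31676) = (2*111/(-209 + 111) + 40992)/(-33081 - 31676) = (2*111/(-98) + 40992)/(-64757) = (2*111*(-1/98) + 40992)*(-1/64757) = (-111/49 + 40992)*(-1/64757) = (2008497/49)*(-1/64757) = -2008497/3173093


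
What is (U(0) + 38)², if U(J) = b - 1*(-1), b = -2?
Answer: 1369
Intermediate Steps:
U(J) = -1 (U(J) = -2 - 1*(-1) = -2 + 1 = -1)
(U(0) + 38)² = (-1 + 38)² = 37² = 1369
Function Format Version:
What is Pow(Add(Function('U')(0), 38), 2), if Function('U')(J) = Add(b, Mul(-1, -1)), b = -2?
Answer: 1369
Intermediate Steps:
Function('U')(J) = -1 (Function('U')(J) = Add(-2, Mul(-1, -1)) = Add(-2, 1) = -1)
Pow(Add(Function('U')(0), 38), 2) = Pow(Add(-1, 38), 2) = Pow(37, 2) = 1369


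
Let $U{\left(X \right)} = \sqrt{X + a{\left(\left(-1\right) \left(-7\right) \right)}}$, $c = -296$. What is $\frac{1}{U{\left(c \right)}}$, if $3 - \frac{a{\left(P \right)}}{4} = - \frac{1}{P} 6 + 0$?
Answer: $- \frac{i \sqrt{3437}}{982} \approx - 0.059701 i$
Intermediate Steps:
$a{\left(P \right)} = 12 + \frac{24}{P}$ ($a{\left(P \right)} = 12 - 4 \left(- \frac{1}{P} 6 + 0\right) = 12 - 4 \left(- \frac{6}{P} + 0\right) = 12 - 4 \left(- \frac{6}{P}\right) = 12 + \frac{24}{P}$)
$U{\left(X \right)} = \sqrt{\frac{108}{7} + X}$ ($U{\left(X \right)} = \sqrt{X + \left(12 + \frac{24}{\left(-1\right) \left(-7\right)}\right)} = \sqrt{X + \left(12 + \frac{24}{7}\right)} = \sqrt{X + \frac{108}{7}} = \sqrt{\frac{108}{7} + X}$)
$\frac{1}{U{\left(c \right)}} = \frac{1}{\frac{1}{7} \sqrt{756 + 49 \left(-296\right)}} = \frac{1}{\frac{1}{7} \sqrt{756 - 14504}} = \frac{1}{\frac{1}{7} \sqrt{-13748}} = \frac{1}{\frac{1}{7} \cdot 2 i \sqrt{3437}} = \frac{1}{\frac{2}{7} i \sqrt{3437}} = - \frac{i \sqrt{3437}}{982}$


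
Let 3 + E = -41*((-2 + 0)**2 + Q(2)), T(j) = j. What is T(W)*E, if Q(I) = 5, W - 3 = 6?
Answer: -3348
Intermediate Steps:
W = 9 (W = 3 + 6 = 9)
E = -372 (E = -3 - 41*((-2 + 0)**2 + 5) = -3 - 41*((-2)**2 + 5) = -3 - 41*(4 + 5) = -3 - 41*9 = -3 - 369 = -372)
T(W)*E = 9*(-372) = -3348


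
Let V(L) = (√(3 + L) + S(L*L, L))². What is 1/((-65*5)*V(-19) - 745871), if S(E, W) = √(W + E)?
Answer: I/(-851821*I + 7800*√38) ≈ -1.1702e-6 + 6.6055e-8*I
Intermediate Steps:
S(E, W) = √(E + W)
V(L) = (√(3 + L) + √(L + L²))² (V(L) = (√(3 + L) + √(L*L + L))² = (√(3 + L) + √(L² + L))² = (√(3 + L) + √(L + L²))²)
1/((-65*5)*V(-19) - 745871) = 1/((-65*5)*(√(-19*(1 - 19)) + √(3 - 19))² - 745871) = 1/(-325*(√(-19*(-18)) + √(-16))² - 745871) = 1/(-325*(√342 + 4*I)² - 745871) = 1/(-325*(3*√38 + 4*I)² - 745871) = 1/(-745871 - 325*(3*√38 + 4*I)²)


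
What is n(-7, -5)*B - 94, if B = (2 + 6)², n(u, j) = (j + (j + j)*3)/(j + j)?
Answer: 130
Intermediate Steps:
n(u, j) = 7/2 (n(u, j) = (j + (2*j)*3)/((2*j)) = (j + 6*j)*(1/(2*j)) = (7*j)*(1/(2*j)) = 7/2)
B = 64 (B = 8² = 64)
n(-7, -5)*B - 94 = (7/2)*64 - 94 = 224 - 94 = 130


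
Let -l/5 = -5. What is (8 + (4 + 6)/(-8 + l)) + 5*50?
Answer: 4396/17 ≈ 258.59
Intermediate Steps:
l = 25 (l = -5*(-5) = 25)
(8 + (4 + 6)/(-8 + l)) + 5*50 = (8 + (4 + 6)/(-8 + 25)) + 5*50 = (8 + 10/17) + 250 = 146/17 + 250 = 4396/17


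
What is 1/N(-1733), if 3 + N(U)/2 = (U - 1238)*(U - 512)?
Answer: 1/13339784 ≈ 7.4964e-8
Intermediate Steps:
N(U) = -6 + 2*(-1238 + U)*(-512 + U) (N(U) = -6 + 2*((U - 1238)*(U - 512)) = -6 + 2*((-1238 + U)*(-512 + U)) = -6 + 2*(-1238 + U)*(-512 + U))
1/N(-1733) = 1/(1267706 - 3500*(-1733) + 2*(-1733)**2) = 1/(1267706 + 6065500 + 2*3003289) = 1/(1267706 + 6065500 + 6006578) = 1/13339784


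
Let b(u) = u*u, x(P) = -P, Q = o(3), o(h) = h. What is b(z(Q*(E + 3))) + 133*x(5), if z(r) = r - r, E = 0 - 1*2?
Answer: -665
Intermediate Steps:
Q = 3
E = -2 (E = 0 - 2 = -2)
z(r) = 0
b(u) = u²
b(z(Q*(E + 3))) + 133*x(5) = 0² + 133*(-1*5) = 0 + 133*(-5) = 0 - 665 = -665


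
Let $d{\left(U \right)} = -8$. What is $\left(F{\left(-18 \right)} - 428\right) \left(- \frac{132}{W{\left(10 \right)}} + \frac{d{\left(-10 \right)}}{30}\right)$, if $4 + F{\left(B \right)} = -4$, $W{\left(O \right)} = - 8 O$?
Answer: $- \frac{9047}{15} \approx -603.13$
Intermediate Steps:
$F{\left(B \right)} = -8$ ($F{\left(B \right)} = -4 - 4 = -8$)
$\left(F{\left(-18 \right)} - 428\right) \left(- \frac{132}{W{\left(10 \right)}} + \frac{d{\left(-10 \right)}}{30}\right) = \left(-8 - 428\right) \left(- \frac{132}{\left(-8\right) 10} - \frac{8}{30}\right) = - 436 \left(- \frac{132}{-80} - \frac{4}{15}\right) = - 436 \left(\left(-132\right) \left(- \frac{1}{80}\right) - \frac{4}{15}\right) = - 436 \left(\frac{33}{20} - \frac{4}{15}\right) = \left(-436\right) \frac{83}{60} = - \frac{9047}{15}$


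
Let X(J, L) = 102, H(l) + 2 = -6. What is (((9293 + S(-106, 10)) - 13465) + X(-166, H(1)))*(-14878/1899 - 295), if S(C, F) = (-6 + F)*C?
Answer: 861474334/633 ≈ 1.3609e+6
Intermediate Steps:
S(C, F) = C*(-6 + F)
H(l) = -8 (H(l) = -2 - 6 = -8)
(((9293 + S(-106, 10)) - 13465) + X(-166, H(1)))*(-14878/1899 - 295) = (((9293 - 106*(-6 + 10)) - 13465) + 102)*(-14878/1899 - 295) = (((9293 - 106*4) - 13465) + 102)*(-14878*1/1899 - 295) = (((9293 - 424) - 13465) + 102)*(-14878/1899 - 295) = ((8869 - 13465) + 102)*(-575083/1899) = (-4596 + 102)*(-575083/1899) = -4494*(-575083/1899) = 861474334/633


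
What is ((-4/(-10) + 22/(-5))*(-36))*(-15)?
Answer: -2160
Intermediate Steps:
((-4/(-10) + 22/(-5))*(-36))*(-15) = ((-4*(-1/10) + 22*(-1/5))*(-36))*(-15) = ((2/5 - 22/5)*(-36))*(-15) = -4*(-36)*(-15) = 144*(-15) = -2160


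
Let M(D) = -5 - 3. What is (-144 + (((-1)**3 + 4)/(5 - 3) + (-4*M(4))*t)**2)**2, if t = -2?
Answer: 226472401/16 ≈ 1.4155e+7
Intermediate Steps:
M(D) = -8
(-144 + (((-1)**3 + 4)/(5 - 3) + (-4*M(4))*t)**2)**2 = (-144 + (((-1)**3 + 4)/(5 - 3) - 4*(-8)*(-2))**2)**2 = (-144 + ((-1 + 4)/2 + 32*(-2))**2)**2 = (-144 + (3*(1/2) - 64)**2)**2 = (-144 + (3/2 - 64)**2)**2 = (-144 + (-125/2)**2)**2 = (-144 + 15625/4)**2 = (15049/4)**2 = 226472401/16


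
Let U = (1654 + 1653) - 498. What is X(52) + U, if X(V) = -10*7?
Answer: 2739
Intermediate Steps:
X(V) = -70
U = 2809 (U = 3307 - 498 = 2809)
X(52) + U = -70 + 2809 = 2739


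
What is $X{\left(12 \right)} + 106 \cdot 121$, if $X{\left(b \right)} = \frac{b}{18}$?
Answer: $\frac{38480}{3} \approx 12827.0$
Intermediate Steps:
$X{\left(b \right)} = \frac{b}{18}$ ($X{\left(b \right)} = b \frac{1}{18} = \frac{b}{18}$)
$X{\left(12 \right)} + 106 \cdot 121 = \frac{1}{18} \cdot 12 + 106 \cdot 121 = \frac{2}{3} + 12826 = \frac{38480}{3}$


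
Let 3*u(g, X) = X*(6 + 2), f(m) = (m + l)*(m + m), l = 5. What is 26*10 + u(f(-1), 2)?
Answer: 796/3 ≈ 265.33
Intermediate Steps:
f(m) = 2*m*(5 + m) (f(m) = (m + 5)*(m + m) = (5 + m)*(2*m) = 2*m*(5 + m))
u(g, X) = 8*X/3 (u(g, X) = (X*(6 + 2))/3 = (X*8)/3 = (8*X)/3 = 8*X/3)
26*10 + u(f(-1), 2) = 26*10 + (8/3)*2 = 260 + 16/3 = 796/3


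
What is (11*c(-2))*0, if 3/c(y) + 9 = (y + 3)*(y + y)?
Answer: 0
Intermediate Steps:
c(y) = 3/(-9 + 2*y*(3 + y)) (c(y) = 3/(-9 + (y + 3)*(y + y)) = 3/(-9 + (3 + y)*(2*y)) = 3/(-9 + 2*y*(3 + y)))
(11*c(-2))*0 = (11*(3/(-9 + 2*(-2)**2 + 6*(-2))))*0 = (11*(3/(-9 + 2*4 - 12)))*0 = (11*(3/(-9 + 8 - 12)))*0 = (11*(3/(-13)))*0 = (11*(3*(-1/13)))*0 = (11*(-3/13))*0 = -33/13*0 = 0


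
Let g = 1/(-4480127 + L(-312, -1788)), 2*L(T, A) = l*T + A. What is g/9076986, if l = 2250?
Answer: -1/43860186968706 ≈ -2.2800e-14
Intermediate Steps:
L(T, A) = A/2 + 1125*T (L(T, A) = (2250*T + A)/2 = (A + 2250*T)/2 = A/2 + 1125*T)
g = -1/4832021 (g = 1/(-4480127 + ((½)*(-1788) + 1125*(-312))) = 1/(-4480127 + (-894 - 351000)) = 1/(-4480127 - 351894) = 1/(-4832021) = -1/4832021 ≈ -2.0695e-7)
g/9076986 = -1/4832021/9076986 = -1/4832021*1/9076986 = -1/43860186968706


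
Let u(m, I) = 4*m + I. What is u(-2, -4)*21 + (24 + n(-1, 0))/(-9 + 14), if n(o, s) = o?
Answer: -1237/5 ≈ -247.40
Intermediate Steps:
u(m, I) = I + 4*m
u(-2, -4)*21 + (24 + n(-1, 0))/(-9 + 14) = (-4 + 4*(-2))*21 + (24 - 1)/(-9 + 14) = (-4 - 8)*21 + 23/5 = -12*21 + 23*(⅕) = -252 + 23/5 = -1237/5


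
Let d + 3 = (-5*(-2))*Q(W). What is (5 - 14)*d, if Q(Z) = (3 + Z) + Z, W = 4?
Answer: -963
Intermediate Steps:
Q(Z) = 3 + 2*Z
d = 107 (d = -3 + (-5*(-2))*(3 + 2*4) = -3 + 10*(3 + 8) = -3 + 10*11 = -3 + 110 = 107)
(5 - 14)*d = (5 - 14)*107 = -9*107 = -963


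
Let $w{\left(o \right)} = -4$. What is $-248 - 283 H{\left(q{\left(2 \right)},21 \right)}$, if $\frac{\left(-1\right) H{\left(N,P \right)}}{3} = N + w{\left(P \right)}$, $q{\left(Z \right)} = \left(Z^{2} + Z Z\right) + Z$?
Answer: $4846$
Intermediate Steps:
$q{\left(Z \right)} = Z + 2 Z^{2}$ ($q{\left(Z \right)} = \left(Z^{2} + Z^{2}\right) + Z = 2 Z^{2} + Z = Z + 2 Z^{2}$)
$H{\left(N,P \right)} = 12 - 3 N$ ($H{\left(N,P \right)} = - 3 \left(N - 4\right) = - 3 \left(-4 + N\right) = 12 - 3 N$)
$-248 - 283 H{\left(q{\left(2 \right)},21 \right)} = -248 - 283 \left(12 - 3 \cdot 2 \left(1 + 2 \cdot 2\right)\right) = -248 - 283 \left(12 - 3 \cdot 2 \left(1 + 4\right)\right) = -248 - 283 \left(12 - 3 \cdot 2 \cdot 5\right) = -248 - 283 \left(12 - 30\right) = -248 - -5094 = -248 + 5094 = 4846$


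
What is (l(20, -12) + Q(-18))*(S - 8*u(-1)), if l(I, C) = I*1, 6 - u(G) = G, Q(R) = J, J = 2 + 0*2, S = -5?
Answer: -1342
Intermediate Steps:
J = 2 (J = 2 + 0 = 2)
Q(R) = 2
u(G) = 6 - G
l(I, C) = I
(l(20, -12) + Q(-18))*(S - 8*u(-1)) = (20 + 2)*(-5 - 8*(6 - 1*(-1))) = 22*(-5 - 8*(6 + 1)) = 22*(-5 - 8*7) = 22*(-5 - 56) = 22*(-61) = -1342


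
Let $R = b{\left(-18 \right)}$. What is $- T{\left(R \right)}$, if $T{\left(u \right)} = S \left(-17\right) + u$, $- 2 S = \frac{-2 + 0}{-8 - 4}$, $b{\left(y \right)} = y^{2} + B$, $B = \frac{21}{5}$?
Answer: $- \frac{19777}{60} \approx -329.62$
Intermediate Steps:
$B = \frac{21}{5}$ ($B = 21 \cdot \frac{1}{5} = \frac{21}{5} \approx 4.2$)
$b{\left(y \right)} = \frac{21}{5} + y^{2}$ ($b{\left(y \right)} = y^{2} + \frac{21}{5} = \frac{21}{5} + y^{2}$)
$R = \frac{1641}{5}$ ($R = \frac{21}{5} + \left(-18\right)^{2} = \frac{21}{5} + 324 = \frac{1641}{5} \approx 328.2$)
$S = - \frac{1}{12}$ ($S = - \frac{\left(-2 + 0\right) \frac{1}{-8 - 4}}{2} = - \frac{\left(-2\right) \frac{1}{-12}}{2} = - \frac{\left(-2\right) \left(- \frac{1}{12}\right)}{2} = \left(- \frac{1}{2}\right) \frac{1}{6} = - \frac{1}{12} \approx -0.083333$)
$T{\left(u \right)} = \frac{17}{12} + u$ ($T{\left(u \right)} = \left(- \frac{1}{12}\right) \left(-17\right) + u = \frac{17}{12} + u$)
$- T{\left(R \right)} = - (\frac{17}{12} + \frac{1641}{5}) = \left(-1\right) \frac{19777}{60} = - \frac{19777}{60}$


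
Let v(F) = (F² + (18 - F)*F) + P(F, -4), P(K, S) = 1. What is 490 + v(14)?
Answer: 743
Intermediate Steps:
v(F) = 1 + F² + F*(18 - F) (v(F) = (F² + (18 - F)*F) + 1 = (F² + F*(18 - F)) + 1 = 1 + F² + F*(18 - F))
490 + v(14) = 490 + (1 + 18*14) = 490 + (1 + 252) = 490 + 253 = 743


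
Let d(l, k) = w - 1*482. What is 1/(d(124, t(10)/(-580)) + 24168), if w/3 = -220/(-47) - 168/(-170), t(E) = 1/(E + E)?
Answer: 3995/94693514 ≈ 4.2189e-5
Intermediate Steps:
t(E) = 1/(2*E)
w = 67944/3995 (w = 3*(-220/(-47) - 168/(-170)) = 3*(-220*(-1/47) - 168*(-1/170)) = 3*(220/47 + 84/85) = 3*(22648/3995) = 67944/3995 ≈ 17.007)
d(l, k) = -1857646/3995 (d(l, k) = 67944/3995 - 1*482 = 67944/3995 - 482 = -1857646/3995)
1/(d(124, t(10)/(-580)) + 24168) = 1/(-1857646/3995 + 24168) = 1/(94693514/3995) = 3995/94693514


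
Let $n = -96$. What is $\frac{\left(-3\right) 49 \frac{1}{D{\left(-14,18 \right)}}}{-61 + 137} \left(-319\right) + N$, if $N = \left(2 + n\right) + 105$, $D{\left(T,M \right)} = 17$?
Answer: $\frac{61105}{1292} \approx 47.295$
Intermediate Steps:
$N = 11$ ($N = \left(2 - 96\right) + 105 = -94 + 105 = 11$)
$\frac{\left(-3\right) 49 \frac{1}{D{\left(-14,18 \right)}}}{-61 + 137} \left(-319\right) + N = \frac{\left(-3\right) 49 \cdot \frac{1}{17}}{-61 + 137} \left(-319\right) + 11 = \frac{\left(-147\right) \frac{1}{17}}{76} \left(-319\right) + 11 = \left(- \frac{147}{17}\right) \frac{1}{76} \left(-319\right) + 11 = \left(- \frac{147}{1292}\right) \left(-319\right) + 11 = \frac{46893}{1292} + 11 = \frac{61105}{1292}$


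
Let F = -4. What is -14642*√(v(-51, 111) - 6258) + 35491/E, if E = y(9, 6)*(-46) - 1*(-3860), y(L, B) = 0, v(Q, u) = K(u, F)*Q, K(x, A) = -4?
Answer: 35491/3860 - 14642*I*√6054 ≈ 9.1946 - 1.1393e+6*I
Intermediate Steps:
v(Q, u) = -4*Q
E = 3860 (E = 0*(-46) - 1*(-3860) = 0 + 3860 = 3860)
-14642*√(v(-51, 111) - 6258) + 35491/E = -14642*√(-4*(-51) - 6258) + 35491/3860 = -14642*√(204 - 6258) + 35491*(1/3860) = -14642*√(-6054) + 35491/3860 = -14642*I*√6054 + 35491/3860 = 35491/3860 - 14642*I*√6054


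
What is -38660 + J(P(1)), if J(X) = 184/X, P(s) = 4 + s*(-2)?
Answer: -38568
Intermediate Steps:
P(s) = 4 - 2*s
-38660 + J(P(1)) = -38660 + 184/(4 - 2*1) = -38660 + 184/(4 - 2) = -38660 + 184/2 = -38660 + 184*(1/2) = -38660 + 92 = -38568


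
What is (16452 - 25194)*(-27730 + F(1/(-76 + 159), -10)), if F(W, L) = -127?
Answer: 243525894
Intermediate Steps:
(16452 - 25194)*(-27730 + F(1/(-76 + 159), -10)) = (16452 - 25194)*(-27730 - 127) = -8742*(-27857) = 243525894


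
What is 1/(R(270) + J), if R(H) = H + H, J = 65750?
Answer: 1/66290 ≈ 1.5085e-5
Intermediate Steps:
R(H) = 2*H
1/(R(270) + J) = 1/(2*270 + 65750) = 1/(540 + 65750) = 1/66290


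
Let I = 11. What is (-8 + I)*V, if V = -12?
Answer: -36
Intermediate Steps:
(-8 + I)*V = (-8 + 11)*(-12) = 3*(-12) = -36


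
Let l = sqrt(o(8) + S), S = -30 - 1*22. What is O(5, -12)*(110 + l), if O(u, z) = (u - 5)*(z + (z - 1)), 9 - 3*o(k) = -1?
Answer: 0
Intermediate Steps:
o(k) = 10/3 (o(k) = 3 - 1/3*(-1) = 3 + 1/3 = 10/3)
S = -52 (S = -30 - 22 = -52)
O(u, z) = (-1 + 2*z)*(-5 + u) (O(u, z) = (-5 + u)*(z + (-1 + z)) = (-5 + u)*(-1 + 2*z) = (-1 + 2*z)*(-5 + u))
l = I*sqrt(438)/3 (l = sqrt(10/3 - 52) = sqrt(-146/3) = I*sqrt(438)/3 ≈ 6.9762*I)
O(5, -12)*(110 + l) = (5 - 1*5 - 10*(-12) + 2*5*(-12))*(110 + I*sqrt(438)/3) = (5 - 5 + 120 - 120)*(110 + I*sqrt(438)/3) = 0*(110 + I*sqrt(438)/3) = 0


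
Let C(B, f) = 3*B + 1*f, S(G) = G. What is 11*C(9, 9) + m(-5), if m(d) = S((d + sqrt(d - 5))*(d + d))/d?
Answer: 386 + 2*I*sqrt(10) ≈ 386.0 + 6.3246*I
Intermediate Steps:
C(B, f) = f + 3*B (C(B, f) = 3*B + f = f + 3*B)
m(d) = 2*d + 2*sqrt(-5 + d) (m(d) = ((d + sqrt(d - 5))*(d + d))/d = ((d + sqrt(-5 + d))*(2*d))/d = (2*d*(d + sqrt(-5 + d)))/d = 2*d + 2*sqrt(-5 + d))
11*C(9, 9) + m(-5) = 11*(9 + 3*9) + (2*(-5) + 2*sqrt(-5 - 5)) = 11*(9 + 27) + (-10 + 2*sqrt(-10)) = 11*36 + (-10 + 2*(I*sqrt(10))) = 396 + (-10 + 2*I*sqrt(10)) = 386 + 2*I*sqrt(10)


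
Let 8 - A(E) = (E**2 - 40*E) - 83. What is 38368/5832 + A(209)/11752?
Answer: 1179997/329508 ≈ 3.5811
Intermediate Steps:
A(E) = 91 - E**2 + 40*E (A(E) = 8 - ((E**2 - 40*E) - 83) = 8 - (-83 + E**2 - 40*E) = 8 + (83 - E**2 + 40*E) = 91 - E**2 + 40*E)
38368/5832 + A(209)/11752 = 38368/5832 + (91 - 1*209**2 + 40*209)/11752 = 38368*(1/5832) + (91 - 1*43681 + 8360)*(1/11752) = 4796/729 + (91 - 43681 + 8360)*(1/11752) = 4796/729 - 35230*1/11752 = 4796/729 - 1355/452 = 1179997/329508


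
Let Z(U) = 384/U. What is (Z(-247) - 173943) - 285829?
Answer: -113564068/247 ≈ -4.5977e+5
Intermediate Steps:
(Z(-247) - 173943) - 285829 = (384/(-247) - 173943) - 285829 = (384*(-1/247) - 173943) - 285829 = (-384/247 - 173943) - 285829 = -42964305/247 - 285829 = -113564068/247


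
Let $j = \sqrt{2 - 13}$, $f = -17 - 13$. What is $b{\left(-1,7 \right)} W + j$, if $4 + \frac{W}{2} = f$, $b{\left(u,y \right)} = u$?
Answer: $68 + i \sqrt{11} \approx 68.0 + 3.3166 i$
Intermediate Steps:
$f = -30$
$j = i \sqrt{11}$ ($j = \sqrt{-11} = i \sqrt{11} \approx 3.3166 i$)
$W = -68$ ($W = -8 + 2 \left(-30\right) = -8 - 60 = -68$)
$b{\left(-1,7 \right)} W + j = \left(-1\right) \left(-68\right) + i \sqrt{11} = 68 + i \sqrt{11}$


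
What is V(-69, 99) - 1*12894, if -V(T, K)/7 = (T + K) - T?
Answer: -13587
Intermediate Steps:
V(T, K) = -7*K (V(T, K) = -7*((T + K) - T) = -7*((K + T) - T) = -7*K)
V(-69, 99) - 1*12894 = -7*99 - 1*12894 = -693 - 12894 = -13587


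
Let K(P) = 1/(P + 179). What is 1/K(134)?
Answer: 313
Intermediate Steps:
K(P) = 1/(179 + P)
1/K(134) = 1/(1/(179 + 134)) = 1/(1/313) = 313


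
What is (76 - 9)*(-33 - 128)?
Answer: -10787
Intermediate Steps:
(76 - 9)*(-33 - 128) = 67*(-161) = -10787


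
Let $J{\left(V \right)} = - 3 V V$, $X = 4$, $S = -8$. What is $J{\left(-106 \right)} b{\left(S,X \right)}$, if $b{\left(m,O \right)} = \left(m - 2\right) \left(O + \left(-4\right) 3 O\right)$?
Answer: $-14831520$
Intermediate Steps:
$J{\left(V \right)} = - 3 V^{2}$
$b{\left(m,O \right)} = - 11 O \left(-2 + m\right)$ ($b{\left(m,O \right)} = \left(-2 + m\right) \left(O - 12 O\right) = \left(-2 + m\right) \left(- 11 O\right) = - 11 O \left(-2 + m\right)$)
$J{\left(-106 \right)} b{\left(S,X \right)} = - 3 \left(-106\right)^{2} \cdot 11 \cdot 4 \left(2 - -8\right) = \left(-3\right) 11236 \cdot 11 \cdot 4 \left(2 + 8\right) = - 33708 \cdot 11 \cdot 4 \cdot 10 = \left(-33708\right) 440 = -14831520$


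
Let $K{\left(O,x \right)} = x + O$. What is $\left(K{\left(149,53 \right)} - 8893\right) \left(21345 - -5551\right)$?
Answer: $-233753136$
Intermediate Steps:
$K{\left(O,x \right)} = O + x$
$\left(K{\left(149,53 \right)} - 8893\right) \left(21345 - -5551\right) = \left(\left(149 + 53\right) - 8893\right) \left(21345 - -5551\right) = \left(202 - 8893\right) \left(21345 + \left(-11023 + 16574\right)\right) = - 8691 \left(21345 + 5551\right) = \left(-8691\right) 26896 = -233753136$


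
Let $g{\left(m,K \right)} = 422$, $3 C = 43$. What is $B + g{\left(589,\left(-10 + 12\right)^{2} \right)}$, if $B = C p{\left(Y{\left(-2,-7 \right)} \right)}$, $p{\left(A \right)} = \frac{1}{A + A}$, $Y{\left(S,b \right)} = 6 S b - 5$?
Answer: $\frac{200071}{474} \approx 422.09$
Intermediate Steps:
$C = \frac{43}{3}$ ($C = \frac{1}{3} \cdot 43 = \frac{43}{3} \approx 14.333$)
$Y{\left(S,b \right)} = -5 + 6 S b$ ($Y{\left(S,b \right)} = 6 S b - 5 = -5 + 6 S b$)
$p{\left(A \right)} = \frac{1}{2 A}$
$B = \frac{43}{474}$ ($B = \frac{43 \frac{1}{2 \left(-5 + 6 \left(-2\right) \left(-7\right)\right)}}{3} = \frac{43 \frac{1}{2 \left(-5 + 84\right)}}{3} = \frac{43 \frac{1}{2 \cdot 79}}{3} = \frac{43 \cdot \frac{1}{2} \cdot \frac{1}{79}}{3} = \frac{43}{3} \cdot \frac{1}{158} = \frac{43}{474} \approx 0.090717$)
$B + g{\left(589,\left(-10 + 12\right)^{2} \right)} = \frac{43}{474} + 422 = \frac{200071}{474}$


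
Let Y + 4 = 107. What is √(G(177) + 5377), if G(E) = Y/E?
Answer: 2*√42118566/177 ≈ 73.332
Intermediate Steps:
Y = 103 (Y = -4 + 107 = 103)
G(E) = 103/E
√(G(177) + 5377) = √(103/177 + 5377) = √(951832/177) = 2*√42118566/177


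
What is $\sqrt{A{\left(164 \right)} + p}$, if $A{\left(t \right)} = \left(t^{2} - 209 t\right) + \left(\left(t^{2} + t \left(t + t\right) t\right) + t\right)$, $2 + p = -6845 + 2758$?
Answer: $\sqrt{8837479} \approx 2972.8$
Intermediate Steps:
$p = -4089$ ($p = -2 + \left(-6845 + 2758\right) = -2 - 4087 = -4089$)
$A{\left(t \right)} = - 208 t + 2 t^{2} + 2 t^{3}$ ($A{\left(t \right)} = \left(t^{2} - 209 t\right) + \left(\left(t^{2} + t 2 t t\right) + t\right) = \left(t^{2} - 209 t\right) + \left(\left(t^{2} + 2 t^{2} t\right) + t\right) = \left(t^{2} - 209 t\right) + \left(\left(t^{2} + 2 t^{3}\right) + t\right) = \left(t^{2} - 209 t\right) + \left(t + t^{2} + 2 t^{3}\right) = - 208 t + 2 t^{2} + 2 t^{3}$)
$\sqrt{A{\left(164 \right)} + p} = \sqrt{2 \cdot 164 \left(-104 + 164 + 164^{2}\right) - 4089} = \sqrt{2 \cdot 164 \left(-104 + 164 + 26896\right) - 4089} = \sqrt{2 \cdot 164 \cdot 26956 - 4089} = \sqrt{8841568 - 4089} = \sqrt{8837479}$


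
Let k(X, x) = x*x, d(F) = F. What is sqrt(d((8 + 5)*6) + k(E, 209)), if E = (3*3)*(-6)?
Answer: sqrt(43759) ≈ 209.19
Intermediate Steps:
E = -54 (E = 9*(-6) = -54)
k(X, x) = x**2
sqrt(d((8 + 5)*6) + k(E, 209)) = sqrt((8 + 5)*6 + 209**2) = sqrt(13*6 + 43681) = sqrt(78 + 43681) = sqrt(43759)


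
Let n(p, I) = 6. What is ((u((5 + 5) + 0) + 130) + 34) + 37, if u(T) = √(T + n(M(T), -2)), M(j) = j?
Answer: 205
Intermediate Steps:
u(T) = √(6 + T) (u(T) = √(T + 6) = √(6 + T))
((u((5 + 5) + 0) + 130) + 34) + 37 = ((√(6 + ((5 + 5) + 0)) + 130) + 34) + 37 = ((√(6 + (10 + 0)) + 130) + 34) + 37 = ((√(6 + 10) + 130) + 34) + 37 = ((√16 + 130) + 34) + 37 = ((4 + 130) + 34) + 37 = (134 + 34) + 37 = 168 + 37 = 205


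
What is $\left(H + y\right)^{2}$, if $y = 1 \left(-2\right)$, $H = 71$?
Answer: $4761$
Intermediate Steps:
$y = -2$
$\left(H + y\right)^{2} = \left(71 - 2\right)^{2} = 69^{2} = 4761$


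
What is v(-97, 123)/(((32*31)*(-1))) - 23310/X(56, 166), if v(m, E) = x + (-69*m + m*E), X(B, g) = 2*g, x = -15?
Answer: -5344881/82336 ≈ -64.916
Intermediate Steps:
v(m, E) = -15 - 69*m + E*m (v(m, E) = -15 + (-69*m + m*E) = -15 + (-69*m + E*m) = -15 - 69*m + E*m)
v(-97, 123)/(((32*31)*(-1))) - 23310/X(56, 166) = (-15 - 69*(-97) + 123*(-97))/(((32*31)*(-1))) - 23310/(2*166) = (-15 + 6693 - 11931)/((992*(-1))) - 23310/332 = -5253/(-992) - 23310*1/332 = -5253*(-1/992) - 11655/166 = 5253/992 - 11655/166 = -5344881/82336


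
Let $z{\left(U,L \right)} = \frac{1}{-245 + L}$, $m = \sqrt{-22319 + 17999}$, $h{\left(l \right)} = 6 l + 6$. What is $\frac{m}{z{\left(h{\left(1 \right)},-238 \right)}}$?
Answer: $- 5796 i \sqrt{30} \approx - 31746.0 i$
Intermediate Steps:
$h{\left(l \right)} = 6 + 6 l$
$m = 12 i \sqrt{30}$ ($m = \sqrt{-4320} = 12 i \sqrt{30} \approx 65.727 i$)
$\frac{m}{z{\left(h{\left(1 \right)},-238 \right)}} = \frac{12 i \sqrt{30}}{\frac{1}{-245 - 238}} = \frac{12 i \sqrt{30}}{\frac{1}{-483}} = \frac{12 i \sqrt{30}}{- \frac{1}{483}} = 12 i \sqrt{30} \left(-483\right) = - 5796 i \sqrt{30}$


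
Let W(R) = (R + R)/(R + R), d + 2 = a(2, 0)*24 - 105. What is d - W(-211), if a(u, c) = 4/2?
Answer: -60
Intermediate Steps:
a(u, c) = 2 (a(u, c) = 4*(½) = 2)
d = -59 (d = -2 + (2*24 - 105) = -2 + (48 - 105) = -2 - 57 = -59)
W(R) = 1 (W(R) = (2*R)/((2*R)) = (2*R)*(1/(2*R)) = 1)
d - W(-211) = -59 - 1*1 = -59 - 1 = -60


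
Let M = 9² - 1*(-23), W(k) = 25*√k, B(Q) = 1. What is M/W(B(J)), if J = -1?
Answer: 104/25 ≈ 4.1600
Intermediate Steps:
M = 104 (M = 81 + 23 = 104)
M/W(B(J)) = 104/((25*√1)) = 104/((25*1)) = 104/25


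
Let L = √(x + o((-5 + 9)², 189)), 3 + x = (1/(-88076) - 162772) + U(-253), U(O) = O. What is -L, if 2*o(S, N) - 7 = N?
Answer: -I*√315977553212939/44038 ≈ -403.65*I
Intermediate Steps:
x = -14358854129/88076 (x = -3 + ((1/(-88076) - 162772) - 253) = -3 + ((-1/88076 - 162772) - 253) = -3 + (-14336306673/88076 - 253) = -3 - 14358589901/88076 = -14358854129/88076 ≈ -1.6303e+5)
o(S, N) = 7/2 + N/2
L = I*√315977553212939/44038 (L = √(-14358854129/88076 + (7/2 + (½)*189)) = √(-14358854129/88076 + (7/2 + 189/2)) = √(-14358854129/88076 + 98) = √(-14350222681/88076) = I*√315977553212939/44038 ≈ 403.65*I)
-L = -I*√315977553212939/44038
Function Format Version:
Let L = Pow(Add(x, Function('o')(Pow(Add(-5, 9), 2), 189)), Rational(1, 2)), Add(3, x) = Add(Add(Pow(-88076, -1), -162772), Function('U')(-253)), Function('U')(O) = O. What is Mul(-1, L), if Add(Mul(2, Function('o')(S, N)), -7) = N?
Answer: Mul(Rational(-1, 44038), I, Pow(315977553212939, Rational(1, 2))) ≈ Mul(-403.65, I)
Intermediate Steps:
x = Rational(-14358854129, 88076) (x = Add(-3, Add(Add(Pow(-88076, -1), -162772), -253)) = Add(-3, Add(Add(Rational(-1, 88076), -162772), -253)) = Add(-3, Add(Rational(-14336306673, 88076), -253)) = Add(-3, Rational(-14358589901, 88076)) = Rational(-14358854129, 88076) ≈ -1.6303e+5)
Function('o')(S, N) = Add(Rational(7, 2), Mul(Rational(1, 2), N))
L = Mul(Rational(1, 44038), I, Pow(315977553212939, Rational(1, 2))) (L = Pow(Add(Rational(-14358854129, 88076), Add(Rational(7, 2), Mul(Rational(1, 2), 189))), Rational(1, 2)) = Pow(Add(Rational(-14358854129, 88076), Add(Rational(7, 2), Rational(189, 2))), Rational(1, 2)) = Pow(Add(Rational(-14358854129, 88076), 98), Rational(1, 2)) = Pow(Rational(-14350222681, 88076), Rational(1, 2)) = Mul(Rational(1, 44038), I, Pow(315977553212939, Rational(1, 2))) ≈ Mul(403.65, I))
Mul(-1, L) = Mul(-1, Mul(Rational(1, 44038), I, Pow(315977553212939, Rational(1, 2)))) = Mul(Rational(-1, 44038), I, Pow(315977553212939, Rational(1, 2)))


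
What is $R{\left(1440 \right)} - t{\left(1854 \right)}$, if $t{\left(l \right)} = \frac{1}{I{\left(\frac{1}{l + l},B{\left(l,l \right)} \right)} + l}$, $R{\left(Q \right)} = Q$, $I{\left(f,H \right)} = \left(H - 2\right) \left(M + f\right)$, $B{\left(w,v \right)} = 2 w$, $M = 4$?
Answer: $\frac{44528923746}{30922865} \approx 1440.0$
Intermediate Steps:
$I{\left(f,H \right)} = \left(-2 + H\right) \left(4 + f\right)$ ($I{\left(f,H \right)} = \left(H - 2\right) \left(4 + f\right) = \left(-2 + H\right) \left(4 + f\right)$)
$t{\left(l \right)} = \frac{1}{-7 - \frac{1}{l} + 9 l}$ ($t{\left(l \right)} = \frac{1}{\left(-8 - \frac{2}{l + l} + 4 \cdot 2 l + \frac{2 l}{l + l}\right) + l} = \frac{1}{\left(-8 - \frac{2}{2 l} + 8 l + \frac{2 l}{2 l}\right) + l} = \frac{1}{\left(-8 - 2 \frac{1}{2 l} + 8 l + 2 l \frac{1}{2 l}\right) + l} = \frac{1}{\left(-8 - \frac{1}{l} + 8 l + 1\right) + l} = \frac{1}{\left(-7 - \frac{1}{l} + 8 l\right) + l} = \frac{1}{-7 - \frac{1}{l} + 9 l}$)
$R{\left(1440 \right)} - t{\left(1854 \right)} = 1440 - \frac{1854}{-1 + 1854 \left(-7 + 9 \cdot 1854\right)} = 1440 - \frac{1854}{-1 + 1854 \left(-7 + 16686\right)} = 1440 - \frac{1854}{-1 + 1854 \cdot 16679} = 1440 - \frac{1854}{-1 + 30922866} = 1440 - \frac{1854}{30922865} = \frac{44528923746}{30922865}$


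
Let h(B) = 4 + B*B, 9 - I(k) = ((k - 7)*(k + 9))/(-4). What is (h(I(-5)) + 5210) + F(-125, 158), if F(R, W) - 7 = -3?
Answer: 5227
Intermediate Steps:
F(R, W) = 4 (F(R, W) = 7 - 3 = 4)
I(k) = 9 + (-7 + k)*(9 + k)/4 (I(k) = 9 - (k - 7)*(k + 9)/(-4) = 9 - (-7 + k)*(9 + k)*(-1)/4 = 9 - (-1)*(-7 + k)*(9 + k)/4 = 9 + (-7 + k)*(9 + k)/4)
h(B) = 4 + B**2
(h(I(-5)) + 5210) + F(-125, 158) = ((4 + (-27/4 + (1/2)*(-5) + (1/4)*(-5)**2)**2) + 5210) + 4 = ((4 + (-27/4 - 5/2 + (1/4)*25)**2) + 5210) + 4 = ((4 + (-27/4 - 5/2 + 25/4)**2) + 5210) + 4 = ((4 + (-3)**2) + 5210) + 4 = ((4 + 9) + 5210) + 4 = (13 + 5210) + 4 = 5223 + 4 = 5227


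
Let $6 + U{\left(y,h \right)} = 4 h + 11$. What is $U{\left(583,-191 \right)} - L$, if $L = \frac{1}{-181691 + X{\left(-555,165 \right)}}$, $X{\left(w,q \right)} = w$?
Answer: $- \frac{138324713}{182246} \approx -759.0$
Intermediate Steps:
$U{\left(y,h \right)} = 5 + 4 h$ ($U{\left(y,h \right)} = -6 + \left(4 h + 11\right) = -6 + \left(11 + 4 h\right) = 5 + 4 h$)
$L = - \frac{1}{182246}$ ($L = \frac{1}{-181691 - 555} = \frac{1}{-182246} = - \frac{1}{182246} \approx -5.4871 \cdot 10^{-6}$)
$U{\left(583,-191 \right)} - L = \left(5 + 4 \left(-191\right)\right) - - \frac{1}{182246} = \left(5 - 764\right) + \frac{1}{182246} = -759 + \frac{1}{182246} = - \frac{138324713}{182246}$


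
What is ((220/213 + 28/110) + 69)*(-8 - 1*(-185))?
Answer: 48581603/3905 ≈ 12441.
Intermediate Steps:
((220/213 + 28/110) + 69)*(-8 - 1*(-185)) = ((220*(1/213) + 28*(1/110)) + 69)*(-8 + 185) = ((220/213 + 14/55) + 69)*177 = (15082/11715 + 69)*177 = (823417/11715)*177 = 48581603/3905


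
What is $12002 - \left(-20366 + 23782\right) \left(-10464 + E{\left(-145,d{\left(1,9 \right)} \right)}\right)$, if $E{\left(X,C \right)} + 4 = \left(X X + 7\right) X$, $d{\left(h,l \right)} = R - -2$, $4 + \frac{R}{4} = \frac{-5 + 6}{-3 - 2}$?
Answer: $10453340930$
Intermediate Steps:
$R = - \frac{84}{5}$ ($R = -16 + 4 \frac{-5 + 6}{-3 - 2} = -16 + 4 \cdot 1 \frac{1}{-5} = -16 + 4 \cdot 1 \left(- \frac{1}{5}\right) = -16 + 4 \left(- \frac{1}{5}\right) = -16 - \frac{4}{5} = - \frac{84}{5} \approx -16.8$)
$d{\left(h,l \right)} = - \frac{74}{5}$ ($d{\left(h,l \right)} = - \frac{84}{5} - -2 = - \frac{84}{5} + 2 = - \frac{74}{5}$)
$E{\left(X,C \right)} = -4 + X \left(7 + X^{2}\right)$ ($E{\left(X,C \right)} = -4 + \left(X X + 7\right) X = -4 + \left(X^{2} + 7\right) X = -4 + \left(7 + X^{2}\right) X = -4 + X \left(7 + X^{2}\right)$)
$12002 - \left(-20366 + 23782\right) \left(-10464 + E{\left(-145,d{\left(1,9 \right)} \right)}\right) = 12002 - \left(-20366 + 23782\right) \left(-10464 + \left(-4 + \left(-145\right)^{3} + 7 \left(-145\right)\right)\right) = 12002 - 3416 \left(-10464 - 3049644\right) = 12002 - 3416 \left(-3060108\right) = 12002 - -10453328928 = 12002 + 10453328928 = 10453340930$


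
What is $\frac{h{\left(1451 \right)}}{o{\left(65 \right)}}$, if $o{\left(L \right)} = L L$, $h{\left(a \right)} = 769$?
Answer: $\frac{769}{4225} \approx 0.18201$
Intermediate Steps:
$o{\left(L \right)} = L^{2}$
$\frac{h{\left(1451 \right)}}{o{\left(65 \right)}} = \frac{769}{65^{2}} = \frac{769}{4225}$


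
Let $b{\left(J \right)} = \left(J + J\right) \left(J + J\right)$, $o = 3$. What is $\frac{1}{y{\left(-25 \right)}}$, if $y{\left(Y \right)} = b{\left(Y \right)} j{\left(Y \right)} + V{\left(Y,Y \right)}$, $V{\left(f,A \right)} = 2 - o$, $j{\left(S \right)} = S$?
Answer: $- \frac{1}{62501} \approx -1.6 \cdot 10^{-5}$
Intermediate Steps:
$b{\left(J \right)} = 4 J^{2}$ ($b{\left(J \right)} = 2 J 2 J = 4 J^{2}$)
$V{\left(f,A \right)} = -1$ ($V{\left(f,A \right)} = 2 - 3 = -1$)
$y{\left(Y \right)} = -1 + 4 Y^{3}$ ($y{\left(Y \right)} = 4 Y^{2} Y - 1 = 4 Y^{3} - 1 = -1 + 4 Y^{3}$)
$\frac{1}{y{\left(-25 \right)}} = \frac{1}{-1 + 4 \left(-25\right)^{3}} = \frac{1}{-1 + 4 \left(-15625\right)} = \frac{1}{-1 - 62500} = \frac{1}{-62501} = - \frac{1}{62501}$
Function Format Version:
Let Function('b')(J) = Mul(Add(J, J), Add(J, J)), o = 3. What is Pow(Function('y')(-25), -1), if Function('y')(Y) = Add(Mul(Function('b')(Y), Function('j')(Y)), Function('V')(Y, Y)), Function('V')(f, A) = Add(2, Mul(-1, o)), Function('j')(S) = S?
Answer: Rational(-1, 62501) ≈ -1.6000e-5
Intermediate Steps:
Function('b')(J) = Mul(4, Pow(J, 2)) (Function('b')(J) = Mul(Mul(2, J), Mul(2, J)) = Mul(4, Pow(J, 2)))
Function('V')(f, A) = -1 (Function('V')(f, A) = Add(2, Mul(-1, 3)) = Add(2, -3) = -1)
Function('y')(Y) = Add(-1, Mul(4, Pow(Y, 3))) (Function('y')(Y) = Add(Mul(Mul(4, Pow(Y, 2)), Y), -1) = Add(Mul(4, Pow(Y, 3)), -1) = Add(-1, Mul(4, Pow(Y, 3))))
Pow(Function('y')(-25), -1) = Pow(Add(-1, Mul(4, Pow(-25, 3))), -1) = Pow(Add(-1, Mul(4, -15625)), -1) = Pow(Add(-1, -62500), -1) = Pow(-62501, -1) = Rational(-1, 62501)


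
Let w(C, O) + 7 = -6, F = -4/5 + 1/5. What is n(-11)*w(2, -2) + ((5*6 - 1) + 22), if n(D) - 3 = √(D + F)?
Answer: 12 - 13*I*√290/5 ≈ 12.0 - 44.276*I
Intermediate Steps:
F = -⅗ (F = -4*⅕ + 1*(⅕) = -⅘ + ⅕ = -⅗ ≈ -0.60000)
w(C, O) = -13 (w(C, O) = -7 - 6 = -13)
n(D) = 3 + √(-⅗ + D) (n(D) = 3 + √(D - ⅗) = 3 + √(-⅗ + D))
n(-11)*w(2, -2) + ((5*6 - 1) + 22) = (3 + √(-15 + 25*(-11))/5)*(-13) + ((5*6 - 1) + 22) = (3 + √(-15 - 275)/5)*(-13) + ((30 - 1) + 22) = (3 + √(-290)/5)*(-13) + (29 + 22) = (3 + (I*√290)/5)*(-13) + 51 = (3 + I*√290/5)*(-13) + 51 = (-39 - 13*I*√290/5) + 51 = 12 - 13*I*√290/5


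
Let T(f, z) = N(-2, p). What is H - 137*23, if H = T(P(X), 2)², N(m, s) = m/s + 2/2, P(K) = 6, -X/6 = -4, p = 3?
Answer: -28358/9 ≈ -3150.9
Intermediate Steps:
X = 24 (X = -6*(-4) = 24)
N(m, s) = 1 + m/s (N(m, s) = m/s + 2*(½) = m/s + 1 = 1 + m/s)
T(f, z) = ⅓ (T(f, z) = (-2 + 3)/3 = (⅓)*1 = ⅓)
H = ⅑ (H = (⅓)² = ⅑ ≈ 0.11111)
H - 137*23 = ⅑ - 137*23 = ⅑ - 3151 = -28358/9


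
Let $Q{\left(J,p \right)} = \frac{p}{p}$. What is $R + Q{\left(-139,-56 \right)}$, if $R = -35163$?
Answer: $-35162$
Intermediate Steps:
$Q{\left(J,p \right)} = 1$
$R + Q{\left(-139,-56 \right)} = -35163 + 1 = -35162$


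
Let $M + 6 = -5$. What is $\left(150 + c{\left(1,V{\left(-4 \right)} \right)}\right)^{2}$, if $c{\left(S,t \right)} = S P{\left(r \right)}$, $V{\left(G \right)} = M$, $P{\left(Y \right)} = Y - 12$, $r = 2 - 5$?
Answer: $18225$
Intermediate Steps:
$r = -3$ ($r = 2 - 5 = -3$)
$M = -11$ ($M = -6 - 5 = -11$)
$P{\left(Y \right)} = -12 + Y$ ($P{\left(Y \right)} = Y - 12 = -12 + Y$)
$V{\left(G \right)} = -11$
$c{\left(S,t \right)} = - 15 S$ ($c{\left(S,t \right)} = S \left(-12 - 3\right) = S \left(-15\right) = - 15 S$)
$\left(150 + c{\left(1,V{\left(-4 \right)} \right)}\right)^{2} = \left(150 - 15\right)^{2} = 135^{2} = 18225$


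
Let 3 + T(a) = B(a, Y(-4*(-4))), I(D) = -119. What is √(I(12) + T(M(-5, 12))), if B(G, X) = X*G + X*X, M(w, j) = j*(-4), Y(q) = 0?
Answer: I*√122 ≈ 11.045*I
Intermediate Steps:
M(w, j) = -4*j
B(G, X) = X² + G*X (B(G, X) = G*X + X² = X² + G*X)
T(a) = -3 (T(a) = -3 + 0*(a + 0) = -3 + 0*a = -3 + 0 = -3)
√(I(12) + T(M(-5, 12))) = √(-119 - 3) = √(-122) = I*√122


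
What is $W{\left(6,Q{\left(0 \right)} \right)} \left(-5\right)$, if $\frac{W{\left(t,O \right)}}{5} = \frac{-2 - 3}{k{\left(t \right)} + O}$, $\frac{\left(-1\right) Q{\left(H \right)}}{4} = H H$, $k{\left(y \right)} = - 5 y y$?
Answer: $- \frac{25}{36} \approx -0.69444$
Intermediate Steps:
$k{\left(y \right)} = - 5 y^{2}$
$Q{\left(H \right)} = - 4 H^{2}$ ($Q{\left(H \right)} = - 4 H H = - 4 H^{2}$)
$W{\left(t,O \right)} = - \frac{25}{O - 5 t^{2}}$ ($W{\left(t,O \right)} = 5 \frac{-2 - 3}{- 5 t^{2} + O} = 5 \left(- \frac{5}{O - 5 t^{2}}\right) = - \frac{25}{O - 5 t^{2}}$)
$W{\left(6,Q{\left(0 \right)} \right)} \left(-5\right) = \frac{25}{- \left(-4\right) 0^{2} + 5 \cdot 6^{2}} \left(-5\right) = \frac{25}{- \left(-4\right) 0 + 5 \cdot 36} \left(-5\right) = \frac{25}{\left(-1\right) 0 + 180} \left(-5\right) = \frac{25}{0 + 180} \left(-5\right) = \frac{25}{180} \left(-5\right) = 25 \cdot \frac{1}{180} \left(-5\right) = \frac{5}{36} \left(-5\right) = - \frac{25}{36}$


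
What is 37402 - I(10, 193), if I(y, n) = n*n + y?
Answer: 143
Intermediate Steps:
I(y, n) = y + n**2 (I(y, n) = n**2 + y = y + n**2)
37402 - I(10, 193) = 37402 - (10 + 193**2) = 37402 - (10 + 37249) = 37402 - 1*37259 = 37402 - 37259 = 143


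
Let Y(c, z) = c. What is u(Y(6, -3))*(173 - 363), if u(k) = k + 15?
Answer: -3990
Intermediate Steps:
u(k) = 15 + k
u(Y(6, -3))*(173 - 363) = (15 + 6)*(173 - 363) = 21*(-190) = -3990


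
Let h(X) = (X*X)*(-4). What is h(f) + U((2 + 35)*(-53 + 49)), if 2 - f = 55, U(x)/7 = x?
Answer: -12272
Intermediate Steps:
U(x) = 7*x
f = -53 (f = 2 - 1*55 = 2 - 55 = -53)
h(X) = -4*X**2 (h(X) = X**2*(-4) = -4*X**2)
h(f) + U((2 + 35)*(-53 + 49)) = -4*(-53)**2 + 7*((2 + 35)*(-53 + 49)) = -4*2809 + 7*(37*(-4)) = -11236 + 7*(-148) = -11236 - 1036 = -12272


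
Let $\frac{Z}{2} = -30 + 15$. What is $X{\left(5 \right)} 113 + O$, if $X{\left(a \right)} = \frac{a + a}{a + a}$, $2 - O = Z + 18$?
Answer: $127$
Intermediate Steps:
$Z = -30$ ($Z = 2 \left(-30 + 15\right) = 2 \left(-15\right) = -30$)
$O = 14$ ($O = 2 - \left(-30 + 18\right) = 2 - -12 = 2 + 12 = 14$)
$X{\left(a \right)} = 1$ ($X{\left(a \right)} = \frac{2 a}{2 a} = 2 a \frac{1}{2 a} = 1$)
$X{\left(5 \right)} 113 + O = 1 \cdot 113 + 14 = 113 + 14 = 127$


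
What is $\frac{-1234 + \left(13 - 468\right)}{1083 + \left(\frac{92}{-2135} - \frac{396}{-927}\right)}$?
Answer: $- \frac{371419545}{238241579} \approx -1.559$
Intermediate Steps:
$\frac{-1234 + \left(13 - 468\right)}{1083 + \left(\frac{92}{-2135} - \frac{396}{-927}\right)} = \frac{-1234 + \left(13 - 468\right)}{1083 + \left(92 \left(- \frac{1}{2135}\right) - - \frac{44}{103}\right)} = \frac{-1234 - 455}{1083 + \left(- \frac{92}{2135} + \frac{44}{103}\right)} = - \frac{1689}{1083 + \frac{84464}{219905}} = - \frac{1689}{\frac{238241579}{219905}} = \left(-1689\right) \frac{219905}{238241579} = - \frac{371419545}{238241579}$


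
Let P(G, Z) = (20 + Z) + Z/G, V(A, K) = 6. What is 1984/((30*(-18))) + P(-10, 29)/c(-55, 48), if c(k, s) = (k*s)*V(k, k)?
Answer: -1747303/475200 ≈ -3.6770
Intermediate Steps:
c(k, s) = 6*k*s (c(k, s) = (k*s)*6 = 6*k*s)
P(G, Z) = 20 + Z + Z/G
1984/((30*(-18))) + P(-10, 29)/c(-55, 48) = 1984/((30*(-18))) + (20 + 29 + 29/(-10))/((6*(-55)*48)) = 1984/(-540) + (20 + 29 + 29*(-⅒))/(-15840) = 1984*(-1/540) + (20 + 29 - 29/10)*(-1/15840) = -496/135 + (461/10)*(-1/15840) = -496/135 - 461/158400 = -1747303/475200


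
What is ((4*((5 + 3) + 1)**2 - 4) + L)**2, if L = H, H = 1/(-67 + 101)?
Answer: 118396161/1156 ≈ 1.0242e+5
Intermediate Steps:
H = 1/34 ≈ 0.029412
L = 1/34 ≈ 0.029412
((4*((5 + 3) + 1)**2 - 4) + L)**2 = ((4*((5 + 3) + 1)**2 - 4) + 1/34)**2 = ((4*(8 + 1)**2 - 4) + 1/34)**2 = ((4*9**2 - 4) + 1/34)**2 = ((4*81 - 4) + 1/34)**2 = ((324 - 4) + 1/34)**2 = (320 + 1/34)**2 = (10881/34)**2 = 118396161/1156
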